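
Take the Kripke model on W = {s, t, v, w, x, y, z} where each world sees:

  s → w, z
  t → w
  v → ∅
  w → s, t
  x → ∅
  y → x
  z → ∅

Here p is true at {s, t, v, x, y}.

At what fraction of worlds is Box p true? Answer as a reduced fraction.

s: successors {w, z}; p there: w:F, z:F. ✗
t: successors {w}; p there: w:F. ✗
v: no successors, so Box p holds vacuously. ✓
w: successors {s, t}; p there: s:T, t:T. ✓
x: no successors, so Box p holds vacuously. ✓
y: successors {x}; p there: x:T. ✓
z: no successors, so Box p holds vacuously. ✓
That's 5 of 7 worlds, so 5/7.

5/7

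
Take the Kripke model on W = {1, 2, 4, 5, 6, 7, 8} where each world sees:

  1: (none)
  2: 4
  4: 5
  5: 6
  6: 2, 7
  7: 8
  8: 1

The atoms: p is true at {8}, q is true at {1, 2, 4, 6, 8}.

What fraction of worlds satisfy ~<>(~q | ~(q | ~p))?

1: <>(~q | ~(q | ~p)) is F. ✓
2: <>(~q | ~(q | ~p)) is F. ✓
4: <>(~q | ~(q | ~p)) is T. ✗
5: <>(~q | ~(q | ~p)) is F. ✓
6: <>(~q | ~(q | ~p)) is T. ✗
7: <>(~q | ~(q | ~p)) is F. ✓
8: <>(~q | ~(q | ~p)) is F. ✓
That's 5 of 7 worlds, so 5/7.

5/7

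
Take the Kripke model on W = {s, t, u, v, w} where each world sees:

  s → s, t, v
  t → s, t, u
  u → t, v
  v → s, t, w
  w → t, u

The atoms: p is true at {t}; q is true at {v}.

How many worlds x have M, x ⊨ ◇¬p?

5

s: successors {s, t, v}; ¬p there: s:T, t:F, v:T. ✓
t: successors {s, t, u}; ¬p there: s:T, t:F, u:T. ✓
u: successors {t, v}; ¬p there: t:F, v:T. ✓
v: successors {s, t, w}; ¬p there: s:T, t:F, w:T. ✓
w: successors {t, u}; ¬p there: t:F, u:T. ✓
Satisfying worlds: {s, t, u, v, w}.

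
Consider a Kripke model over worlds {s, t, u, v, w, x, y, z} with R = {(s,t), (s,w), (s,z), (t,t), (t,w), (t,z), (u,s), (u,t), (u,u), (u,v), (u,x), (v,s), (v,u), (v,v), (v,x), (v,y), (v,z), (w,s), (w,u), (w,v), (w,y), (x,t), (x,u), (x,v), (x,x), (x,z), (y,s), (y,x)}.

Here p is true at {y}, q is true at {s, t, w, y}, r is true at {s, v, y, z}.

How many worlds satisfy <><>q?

7

s: successors {t, w, z}; <>q there: t:T, w:T, z:F. ✓
t: successors {t, w, z}; <>q there: t:T, w:T, z:F. ✓
u: successors {s, t, u, v, x}; <>q there: s:T, t:T, u:T, v:T, x:T. ✓
v: successors {s, u, v, x, y, z}; <>q there: s:T, u:T, v:T, x:T, y:T, z:F. ✓
w: successors {s, u, v, y}; <>q there: s:T, u:T, v:T, y:T. ✓
x: successors {t, u, v, x, z}; <>q there: t:T, u:T, v:T, x:T, z:F. ✓
y: successors {s, x}; <>q there: s:T, x:T. ✓
z: no successors, so <><>q fails. ✗
Satisfying worlds: {s, t, u, v, w, x, y}.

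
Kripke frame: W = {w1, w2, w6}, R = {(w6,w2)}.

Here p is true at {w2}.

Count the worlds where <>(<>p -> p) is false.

2

w1: no successors, so <>(<>p -> p) fails. ✗
w2: no successors, so <>(<>p -> p) fails. ✗
w6: successors {w2}; <>p -> p there: w2:T. ✓
Satisfying worlds: {w6}.
So <>(<>p -> p) fails at the other 2 worlds.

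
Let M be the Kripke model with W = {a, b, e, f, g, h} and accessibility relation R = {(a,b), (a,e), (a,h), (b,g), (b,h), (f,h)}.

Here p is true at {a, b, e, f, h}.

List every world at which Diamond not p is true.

a: successors {b, e, h}; not p there: b:F, e:F, h:F. ✗
b: successors {g, h}; not p there: g:T, h:F. ✓
e: no successors, so Diamond not p fails. ✗
f: successors {h}; not p there: h:F. ✗
g: no successors, so Diamond not p fails. ✗
h: no successors, so Diamond not p fails. ✗

{b}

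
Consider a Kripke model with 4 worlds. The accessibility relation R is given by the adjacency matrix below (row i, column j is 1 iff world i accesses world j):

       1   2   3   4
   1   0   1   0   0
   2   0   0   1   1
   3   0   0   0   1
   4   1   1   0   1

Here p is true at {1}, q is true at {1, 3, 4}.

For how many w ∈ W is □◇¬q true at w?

1

1: successors {2}; ◇¬q there: 2:F. ✗
2: successors {3, 4}; ◇¬q there: 3:F, 4:T. ✗
3: successors {4}; ◇¬q there: 4:T. ✓
4: successors {1, 2, 4}; ◇¬q there: 1:T, 2:F, 4:T. ✗
Satisfying worlds: {3}.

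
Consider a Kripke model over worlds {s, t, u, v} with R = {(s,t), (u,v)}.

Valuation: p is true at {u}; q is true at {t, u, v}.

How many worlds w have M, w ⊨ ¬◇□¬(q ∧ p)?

2

s: ◇□¬(q ∧ p) is T. ✗
t: ◇□¬(q ∧ p) is F. ✓
u: ◇□¬(q ∧ p) is T. ✗
v: ◇□¬(q ∧ p) is F. ✓
Satisfying worlds: {t, v}.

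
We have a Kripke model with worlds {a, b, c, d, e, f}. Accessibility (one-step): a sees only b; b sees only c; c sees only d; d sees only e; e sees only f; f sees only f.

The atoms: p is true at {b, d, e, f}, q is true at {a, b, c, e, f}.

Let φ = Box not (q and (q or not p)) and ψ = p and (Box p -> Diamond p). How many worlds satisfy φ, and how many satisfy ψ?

1 and 4

For Box not (q and (q or not p)):
a: successors {b}; not (q and (q or not p)) there: b:F. ✗
b: successors {c}; not (q and (q or not p)) there: c:F. ✗
c: successors {d}; not (q and (q or not p)) there: d:T. ✓
d: successors {e}; not (q and (q or not p)) there: e:F. ✗
e: successors {f}; not (q and (q or not p)) there: f:F. ✗
f: successors {f}; not (q and (q or not p)) there: f:F. ✗
— 1 world.
For p and (Box p -> Diamond p):
a: p is F, Box p -> Diamond p is T. ✗
b: p is T, Box p -> Diamond p is T. ✓
c: p is F, Box p -> Diamond p is T. ✗
d: p is T, Box p -> Diamond p is T. ✓
e: p is T, Box p -> Diamond p is T. ✓
f: p is T, Box p -> Diamond p is T. ✓
— 4 worlds.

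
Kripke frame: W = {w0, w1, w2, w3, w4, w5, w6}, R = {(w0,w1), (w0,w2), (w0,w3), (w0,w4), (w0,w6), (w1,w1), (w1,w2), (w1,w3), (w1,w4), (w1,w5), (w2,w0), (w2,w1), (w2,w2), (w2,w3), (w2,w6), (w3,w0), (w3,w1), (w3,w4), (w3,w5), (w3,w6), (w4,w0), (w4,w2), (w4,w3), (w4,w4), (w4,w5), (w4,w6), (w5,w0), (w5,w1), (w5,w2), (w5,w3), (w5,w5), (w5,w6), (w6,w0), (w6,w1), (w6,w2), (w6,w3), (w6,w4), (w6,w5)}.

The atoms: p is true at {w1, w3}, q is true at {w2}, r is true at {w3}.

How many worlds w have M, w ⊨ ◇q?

6

w0: successors {w1, w2, w3, w4, w6}; q there: w1:F, w2:T, w3:F, w4:F, w6:F. ✓
w1: successors {w1, w2, w3, w4, w5}; q there: w1:F, w2:T, w3:F, w4:F, w5:F. ✓
w2: successors {w0, w1, w2, w3, w6}; q there: w0:F, w1:F, w2:T, w3:F, w6:F. ✓
w3: successors {w0, w1, w4, w5, w6}; q there: w0:F, w1:F, w4:F, w5:F, w6:F. ✗
w4: successors {w0, w2, w3, w4, w5, w6}; q there: w0:F, w2:T, w3:F, w4:F, w5:F, w6:F. ✓
w5: successors {w0, w1, w2, w3, w5, w6}; q there: w0:F, w1:F, w2:T, w3:F, w5:F, w6:F. ✓
w6: successors {w0, w1, w2, w3, w4, w5}; q there: w0:F, w1:F, w2:T, w3:F, w4:F, w5:F. ✓
Satisfying worlds: {w0, w1, w2, w4, w5, w6}.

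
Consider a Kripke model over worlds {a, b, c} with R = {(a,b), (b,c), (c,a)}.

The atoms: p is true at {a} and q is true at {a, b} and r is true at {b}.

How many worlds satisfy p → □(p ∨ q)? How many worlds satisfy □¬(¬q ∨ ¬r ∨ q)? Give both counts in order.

For p → □(p ∨ q):
a: p is T, □(p ∨ q) is T. ✓
b: p is F, □(p ∨ q) is F. ✓
c: p is F, □(p ∨ q) is T. ✓
— 3 worlds.
For □¬(¬q ∨ ¬r ∨ q):
a: successors {b}; ¬(¬q ∨ ¬r ∨ q) there: b:F. ✗
b: successors {c}; ¬(¬q ∨ ¬r ∨ q) there: c:F. ✗
c: successors {a}; ¬(¬q ∨ ¬r ∨ q) there: a:F. ✗
— 0 worlds.

3 and 0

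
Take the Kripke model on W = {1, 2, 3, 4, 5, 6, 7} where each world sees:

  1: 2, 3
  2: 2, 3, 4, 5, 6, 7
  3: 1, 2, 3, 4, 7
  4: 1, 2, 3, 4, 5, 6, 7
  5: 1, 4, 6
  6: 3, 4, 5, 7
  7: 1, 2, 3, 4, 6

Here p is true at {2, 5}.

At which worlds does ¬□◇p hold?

1: □◇p is T. ✗
2: □◇p is F. ✓
3: □◇p is T. ✗
4: □◇p is F. ✓
5: □◇p is T. ✗
6: □◇p is F. ✓
7: □◇p is T. ✗

{2, 4, 6}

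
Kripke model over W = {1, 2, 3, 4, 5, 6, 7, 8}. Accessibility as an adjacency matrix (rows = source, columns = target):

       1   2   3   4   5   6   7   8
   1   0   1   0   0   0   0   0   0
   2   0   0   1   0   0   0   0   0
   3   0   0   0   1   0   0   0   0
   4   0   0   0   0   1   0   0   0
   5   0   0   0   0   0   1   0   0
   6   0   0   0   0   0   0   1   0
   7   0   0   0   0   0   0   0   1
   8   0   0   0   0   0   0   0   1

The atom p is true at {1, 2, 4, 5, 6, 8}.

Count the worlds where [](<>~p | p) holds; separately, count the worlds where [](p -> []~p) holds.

For [](<>~p | p):
1: successors {2}; <>~p | p there: 2:T. ✓
2: successors {3}; <>~p | p there: 3:F. ✗
3: successors {4}; <>~p | p there: 4:T. ✓
4: successors {5}; <>~p | p there: 5:T. ✓
5: successors {6}; <>~p | p there: 6:T. ✓
6: successors {7}; <>~p | p there: 7:F. ✗
7: successors {8}; <>~p | p there: 8:T. ✓
8: successors {8}; <>~p | p there: 8:T. ✓
— 6 worlds.
For [](p -> []~p):
1: successors {2}; p -> []~p there: 2:T. ✓
2: successors {3}; p -> []~p there: 3:T. ✓
3: successors {4}; p -> []~p there: 4:F. ✗
4: successors {5}; p -> []~p there: 5:F. ✗
5: successors {6}; p -> []~p there: 6:T. ✓
6: successors {7}; p -> []~p there: 7:T. ✓
7: successors {8}; p -> []~p there: 8:F. ✗
8: successors {8}; p -> []~p there: 8:F. ✗
— 4 worlds.

6 and 4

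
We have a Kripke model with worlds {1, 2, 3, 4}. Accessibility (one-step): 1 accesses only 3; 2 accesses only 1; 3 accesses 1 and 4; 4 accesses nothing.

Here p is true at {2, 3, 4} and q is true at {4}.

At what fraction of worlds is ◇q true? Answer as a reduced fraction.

1/4

1: successors {3}; q there: 3:F. ✗
2: successors {1}; q there: 1:F. ✗
3: successors {1, 4}; q there: 1:F, 4:T. ✓
4: no successors, so ◇q fails. ✗
That's 1 of 4 worlds, so 1/4.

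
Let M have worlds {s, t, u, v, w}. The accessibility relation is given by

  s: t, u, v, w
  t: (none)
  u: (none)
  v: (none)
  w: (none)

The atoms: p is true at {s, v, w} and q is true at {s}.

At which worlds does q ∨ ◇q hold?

s: q is T, ◇q is F. ✓
t: q is F, ◇q is F. ✗
u: q is F, ◇q is F. ✗
v: q is F, ◇q is F. ✗
w: q is F, ◇q is F. ✗

{s}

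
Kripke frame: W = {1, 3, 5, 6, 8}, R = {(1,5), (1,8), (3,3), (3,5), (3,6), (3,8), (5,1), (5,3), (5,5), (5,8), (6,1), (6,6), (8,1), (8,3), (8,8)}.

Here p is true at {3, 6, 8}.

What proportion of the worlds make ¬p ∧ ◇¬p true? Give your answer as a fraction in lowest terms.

2/5

1: ¬p is T, ◇¬p is T. ✓
3: ¬p is F, ◇¬p is T. ✗
5: ¬p is T, ◇¬p is T. ✓
6: ¬p is F, ◇¬p is T. ✗
8: ¬p is F, ◇¬p is T. ✗
That's 2 of 5 worlds, so 2/5.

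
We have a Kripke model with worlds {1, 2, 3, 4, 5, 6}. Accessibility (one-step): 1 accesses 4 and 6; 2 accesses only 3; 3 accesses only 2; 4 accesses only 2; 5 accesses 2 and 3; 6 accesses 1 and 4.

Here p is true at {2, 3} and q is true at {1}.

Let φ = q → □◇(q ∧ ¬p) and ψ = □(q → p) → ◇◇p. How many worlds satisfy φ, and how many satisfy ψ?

5 and 6

For q → □◇(q ∧ ¬p):
1: q is T, □◇(q ∧ ¬p) is F. ✗
2: q is F, □◇(q ∧ ¬p) is F. ✓
3: q is F, □◇(q ∧ ¬p) is F. ✓
4: q is F, □◇(q ∧ ¬p) is F. ✓
5: q is F, □◇(q ∧ ¬p) is F. ✓
6: q is F, □◇(q ∧ ¬p) is F. ✓
— 5 worlds.
For □(q → p) → ◇◇p:
1: □(q → p) is T, ◇◇p is T. ✓
2: □(q → p) is T, ◇◇p is T. ✓
3: □(q → p) is T, ◇◇p is T. ✓
4: □(q → p) is T, ◇◇p is T. ✓
5: □(q → p) is T, ◇◇p is T. ✓
6: □(q → p) is F, ◇◇p is T. ✓
— 6 worlds.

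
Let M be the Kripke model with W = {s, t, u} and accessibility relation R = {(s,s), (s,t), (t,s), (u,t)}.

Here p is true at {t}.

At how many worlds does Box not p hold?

1

s: successors {s, t}; not p there: s:T, t:F. ✗
t: successors {s}; not p there: s:T. ✓
u: successors {t}; not p there: t:F. ✗
Satisfying worlds: {t}.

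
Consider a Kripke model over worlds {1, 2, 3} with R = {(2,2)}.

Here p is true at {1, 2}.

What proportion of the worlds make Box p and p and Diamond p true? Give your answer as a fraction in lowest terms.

1: Box p and p is T, Diamond p is F. ✗
2: Box p and p is T, Diamond p is T. ✓
3: Box p and p is F, Diamond p is F. ✗
That's 1 of 3 worlds, so 1/3.

1/3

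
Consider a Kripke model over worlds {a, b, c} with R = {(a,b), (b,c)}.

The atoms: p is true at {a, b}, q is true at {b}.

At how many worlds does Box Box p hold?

a: successors {b}; Box p there: b:F. ✗
b: successors {c}; Box p there: c:T. ✓
c: no successors, so Box Box p holds vacuously. ✓
Satisfying worlds: {b, c}.

2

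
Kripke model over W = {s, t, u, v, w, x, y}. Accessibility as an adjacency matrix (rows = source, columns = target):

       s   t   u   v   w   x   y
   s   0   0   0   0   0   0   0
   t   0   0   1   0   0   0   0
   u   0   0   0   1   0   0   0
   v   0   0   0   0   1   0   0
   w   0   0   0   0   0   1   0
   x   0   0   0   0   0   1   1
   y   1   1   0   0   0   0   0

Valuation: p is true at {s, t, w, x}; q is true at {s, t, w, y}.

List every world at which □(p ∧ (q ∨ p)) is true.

{s, v, w, y}

s: no successors, so □(p ∧ (q ∨ p)) holds vacuously. ✓
t: successors {u}; p ∧ (q ∨ p) there: u:F. ✗
u: successors {v}; p ∧ (q ∨ p) there: v:F. ✗
v: successors {w}; p ∧ (q ∨ p) there: w:T. ✓
w: successors {x}; p ∧ (q ∨ p) there: x:T. ✓
x: successors {x, y}; p ∧ (q ∨ p) there: x:T, y:F. ✗
y: successors {s, t}; p ∧ (q ∨ p) there: s:T, t:T. ✓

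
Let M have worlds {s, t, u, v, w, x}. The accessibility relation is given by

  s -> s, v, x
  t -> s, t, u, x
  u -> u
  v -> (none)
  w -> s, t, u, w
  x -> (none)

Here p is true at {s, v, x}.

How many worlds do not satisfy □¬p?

3

s: successors {s, v, x}; ¬p there: s:F, v:F, x:F. ✗
t: successors {s, t, u, x}; ¬p there: s:F, t:T, u:T, x:F. ✗
u: successors {u}; ¬p there: u:T. ✓
v: no successors, so □¬p holds vacuously. ✓
w: successors {s, t, u, w}; ¬p there: s:F, t:T, u:T, w:T. ✗
x: no successors, so □¬p holds vacuously. ✓
Satisfying worlds: {u, v, x}.
So □¬p fails at the other 3 worlds.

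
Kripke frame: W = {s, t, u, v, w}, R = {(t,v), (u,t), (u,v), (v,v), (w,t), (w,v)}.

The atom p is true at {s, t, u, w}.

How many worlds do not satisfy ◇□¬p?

s: no successors, so ◇□¬p fails. ✗
t: successors {v}; □¬p there: v:T. ✓
u: successors {t, v}; □¬p there: t:T, v:T. ✓
v: successors {v}; □¬p there: v:T. ✓
w: successors {t, v}; □¬p there: t:T, v:T. ✓
Satisfying worlds: {t, u, v, w}.
So ◇□¬p fails at the other 1 world.

1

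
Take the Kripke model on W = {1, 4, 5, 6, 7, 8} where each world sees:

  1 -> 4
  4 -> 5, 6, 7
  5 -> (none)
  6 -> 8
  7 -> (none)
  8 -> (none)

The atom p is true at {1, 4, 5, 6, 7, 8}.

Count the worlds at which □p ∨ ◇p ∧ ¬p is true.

1: □p is T, ◇p ∧ ¬p is F. ✓
4: □p is T, ◇p ∧ ¬p is F. ✓
5: □p is T, ◇p ∧ ¬p is F. ✓
6: □p is T, ◇p ∧ ¬p is F. ✓
7: □p is T, ◇p ∧ ¬p is F. ✓
8: □p is T, ◇p ∧ ¬p is F. ✓
Satisfying worlds: {1, 4, 5, 6, 7, 8}.

6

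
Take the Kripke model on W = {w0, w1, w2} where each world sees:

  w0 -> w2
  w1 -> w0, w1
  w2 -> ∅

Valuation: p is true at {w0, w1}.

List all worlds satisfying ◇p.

{w1}

w0: successors {w2}; p there: w2:F. ✗
w1: successors {w0, w1}; p there: w0:T, w1:T. ✓
w2: no successors, so ◇p fails. ✗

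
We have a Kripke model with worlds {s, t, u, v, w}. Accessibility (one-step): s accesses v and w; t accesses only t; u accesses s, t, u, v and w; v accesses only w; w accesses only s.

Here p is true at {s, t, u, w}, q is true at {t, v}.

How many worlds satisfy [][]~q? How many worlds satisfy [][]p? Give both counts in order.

2 and 3

For [][]~q:
s: successors {v, w}; []~q there: v:T, w:T. ✓
t: successors {t}; []~q there: t:F. ✗
u: successors {s, t, u, v, w}; []~q there: s:F, t:F, u:F, v:T, w:T. ✗
v: successors {w}; []~q there: w:T. ✓
w: successors {s}; []~q there: s:F. ✗
— 2 worlds.
For [][]p:
s: successors {v, w}; []p there: v:T, w:T. ✓
t: successors {t}; []p there: t:T. ✓
u: successors {s, t, u, v, w}; []p there: s:F, t:T, u:F, v:T, w:T. ✗
v: successors {w}; []p there: w:T. ✓
w: successors {s}; []p there: s:F. ✗
— 3 worlds.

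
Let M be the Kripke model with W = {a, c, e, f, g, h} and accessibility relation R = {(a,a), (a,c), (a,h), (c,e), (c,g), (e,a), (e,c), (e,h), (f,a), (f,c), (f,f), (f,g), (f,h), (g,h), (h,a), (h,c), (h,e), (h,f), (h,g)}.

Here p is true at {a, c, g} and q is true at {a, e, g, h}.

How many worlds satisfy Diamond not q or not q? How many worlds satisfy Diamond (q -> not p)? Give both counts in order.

For Diamond not q or not q:
a: Diamond not q is T, not q is F. ✓
c: Diamond not q is F, not q is T. ✓
e: Diamond not q is T, not q is F. ✓
f: Diamond not q is T, not q is T. ✓
g: Diamond not q is F, not q is F. ✗
h: Diamond not q is T, not q is F. ✓
— 5 worlds.
For Diamond (q -> not p):
a: successors {a, c, h}; q -> not p there: a:F, c:T, h:T. ✓
c: successors {e, g}; q -> not p there: e:T, g:F. ✓
e: successors {a, c, h}; q -> not p there: a:F, c:T, h:T. ✓
f: successors {a, c, f, g, h}; q -> not p there: a:F, c:T, f:T, g:F, h:T. ✓
g: successors {h}; q -> not p there: h:T. ✓
h: successors {a, c, e, f, g}; q -> not p there: a:F, c:T, e:T, f:T, g:F. ✓
— 6 worlds.

5 and 6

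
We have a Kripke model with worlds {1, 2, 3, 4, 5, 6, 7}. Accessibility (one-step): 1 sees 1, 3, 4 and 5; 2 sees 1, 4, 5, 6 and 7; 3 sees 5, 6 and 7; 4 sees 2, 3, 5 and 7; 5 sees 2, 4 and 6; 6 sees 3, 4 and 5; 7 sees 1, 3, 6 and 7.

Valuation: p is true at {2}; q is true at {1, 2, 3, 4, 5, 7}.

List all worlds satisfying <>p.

1: successors {1, 3, 4, 5}; p there: 1:F, 3:F, 4:F, 5:F. ✗
2: successors {1, 4, 5, 6, 7}; p there: 1:F, 4:F, 5:F, 6:F, 7:F. ✗
3: successors {5, 6, 7}; p there: 5:F, 6:F, 7:F. ✗
4: successors {2, 3, 5, 7}; p there: 2:T, 3:F, 5:F, 7:F. ✓
5: successors {2, 4, 6}; p there: 2:T, 4:F, 6:F. ✓
6: successors {3, 4, 5}; p there: 3:F, 4:F, 5:F. ✗
7: successors {1, 3, 6, 7}; p there: 1:F, 3:F, 6:F, 7:F. ✗

{4, 5}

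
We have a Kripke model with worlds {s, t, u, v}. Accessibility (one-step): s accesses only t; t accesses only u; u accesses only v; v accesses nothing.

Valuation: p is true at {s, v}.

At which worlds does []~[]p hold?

{s, v}

s: successors {t}; ~[]p there: t:T. ✓
t: successors {u}; ~[]p there: u:F. ✗
u: successors {v}; ~[]p there: v:F. ✗
v: no successors, so []~[]p holds vacuously. ✓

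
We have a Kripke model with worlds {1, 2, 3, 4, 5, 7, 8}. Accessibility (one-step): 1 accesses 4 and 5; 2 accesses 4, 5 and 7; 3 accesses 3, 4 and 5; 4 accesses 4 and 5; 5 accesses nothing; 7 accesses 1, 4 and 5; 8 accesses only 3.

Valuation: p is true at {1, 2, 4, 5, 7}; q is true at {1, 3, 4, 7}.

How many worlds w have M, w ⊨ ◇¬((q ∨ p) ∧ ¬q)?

6

1: successors {4, 5}; ¬((q ∨ p) ∧ ¬q) there: 4:T, 5:F. ✓
2: successors {4, 5, 7}; ¬((q ∨ p) ∧ ¬q) there: 4:T, 5:F, 7:T. ✓
3: successors {3, 4, 5}; ¬((q ∨ p) ∧ ¬q) there: 3:T, 4:T, 5:F. ✓
4: successors {4, 5}; ¬((q ∨ p) ∧ ¬q) there: 4:T, 5:F. ✓
5: no successors, so ◇¬((q ∨ p) ∧ ¬q) fails. ✗
7: successors {1, 4, 5}; ¬((q ∨ p) ∧ ¬q) there: 1:T, 4:T, 5:F. ✓
8: successors {3}; ¬((q ∨ p) ∧ ¬q) there: 3:T. ✓
Satisfying worlds: {1, 2, 3, 4, 7, 8}.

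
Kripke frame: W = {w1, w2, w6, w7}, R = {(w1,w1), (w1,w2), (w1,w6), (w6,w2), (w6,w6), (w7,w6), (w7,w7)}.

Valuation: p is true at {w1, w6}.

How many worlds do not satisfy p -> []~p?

2

w1: p is T, []~p is F. ✗
w2: p is F, []~p is T. ✓
w6: p is T, []~p is F. ✗
w7: p is F, []~p is F. ✓
Satisfying worlds: {w2, w7}.
So p -> []~p fails at the other 2 worlds.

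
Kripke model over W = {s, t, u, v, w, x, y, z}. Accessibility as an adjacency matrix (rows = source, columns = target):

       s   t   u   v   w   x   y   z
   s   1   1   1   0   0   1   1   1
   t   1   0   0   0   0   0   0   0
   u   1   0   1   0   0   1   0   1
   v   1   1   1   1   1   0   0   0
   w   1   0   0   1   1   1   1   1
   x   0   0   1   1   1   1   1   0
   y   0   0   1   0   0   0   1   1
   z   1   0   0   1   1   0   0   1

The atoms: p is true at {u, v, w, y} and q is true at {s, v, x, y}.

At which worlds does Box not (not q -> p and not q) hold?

∅

s: successors {s, t, u, x, y, z}; not (not q -> p and not q) there: s:F, t:T, u:F, x:F, y:F, z:T. ✗
t: successors {s}; not (not q -> p and not q) there: s:F. ✗
u: successors {s, u, x, z}; not (not q -> p and not q) there: s:F, u:F, x:F, z:T. ✗
v: successors {s, t, u, v, w}; not (not q -> p and not q) there: s:F, t:T, u:F, v:F, w:F. ✗
w: successors {s, v, w, x, y, z}; not (not q -> p and not q) there: s:F, v:F, w:F, x:F, y:F, z:T. ✗
x: successors {u, v, w, x, y}; not (not q -> p and not q) there: u:F, v:F, w:F, x:F, y:F. ✗
y: successors {u, y, z}; not (not q -> p and not q) there: u:F, y:F, z:T. ✗
z: successors {s, v, w, z}; not (not q -> p and not q) there: s:F, v:F, w:F, z:T. ✗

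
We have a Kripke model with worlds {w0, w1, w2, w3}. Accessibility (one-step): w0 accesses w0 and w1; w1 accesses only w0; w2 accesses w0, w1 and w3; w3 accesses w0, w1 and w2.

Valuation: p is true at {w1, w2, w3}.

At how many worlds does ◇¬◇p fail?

w0: successors {w0, w1}; ¬◇p there: w0:F, w1:T. ✓
w1: successors {w0}; ¬◇p there: w0:F. ✗
w2: successors {w0, w1, w3}; ¬◇p there: w0:F, w1:T, w3:F. ✓
w3: successors {w0, w1, w2}; ¬◇p there: w0:F, w1:T, w2:F. ✓
Satisfying worlds: {w0, w2, w3}.
So ◇¬◇p fails at the other 1 world.

1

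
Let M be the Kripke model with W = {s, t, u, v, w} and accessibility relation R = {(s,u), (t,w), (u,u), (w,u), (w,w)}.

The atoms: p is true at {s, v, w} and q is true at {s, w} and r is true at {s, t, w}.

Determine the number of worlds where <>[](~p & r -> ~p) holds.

s: successors {u}; [](~p & r -> ~p) there: u:T. ✓
t: successors {w}; [](~p & r -> ~p) there: w:T. ✓
u: successors {u}; [](~p & r -> ~p) there: u:T. ✓
v: no successors, so <>[](~p & r -> ~p) fails. ✗
w: successors {u, w}; [](~p & r -> ~p) there: u:T, w:T. ✓
Satisfying worlds: {s, t, u, w}.

4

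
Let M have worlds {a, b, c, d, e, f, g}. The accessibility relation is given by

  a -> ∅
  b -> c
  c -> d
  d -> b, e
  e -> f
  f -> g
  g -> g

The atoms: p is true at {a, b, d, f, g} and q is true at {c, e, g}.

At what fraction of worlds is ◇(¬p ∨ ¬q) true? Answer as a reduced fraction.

4/7

a: no successors, so ◇(¬p ∨ ¬q) fails. ✗
b: successors {c}; ¬p ∨ ¬q there: c:T. ✓
c: successors {d}; ¬p ∨ ¬q there: d:T. ✓
d: successors {b, e}; ¬p ∨ ¬q there: b:T, e:T. ✓
e: successors {f}; ¬p ∨ ¬q there: f:T. ✓
f: successors {g}; ¬p ∨ ¬q there: g:F. ✗
g: successors {g}; ¬p ∨ ¬q there: g:F. ✗
That's 4 of 7 worlds, so 4/7.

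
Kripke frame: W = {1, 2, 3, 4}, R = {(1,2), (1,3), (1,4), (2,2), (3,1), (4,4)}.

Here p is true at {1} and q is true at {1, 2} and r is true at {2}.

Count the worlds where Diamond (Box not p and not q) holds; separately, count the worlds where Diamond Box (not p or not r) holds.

For Diamond (Box not p and not q):
1: successors {2, 3, 4}; Box not p and not q there: 2:F, 3:F, 4:T. ✓
2: successors {2}; Box not p and not q there: 2:F. ✗
3: successors {1}; Box not p and not q there: 1:F. ✗
4: successors {4}; Box not p and not q there: 4:T. ✓
— 2 worlds.
For Diamond Box (not p or not r):
1: successors {2, 3, 4}; Box (not p or not r) there: 2:T, 3:T, 4:T. ✓
2: successors {2}; Box (not p or not r) there: 2:T. ✓
3: successors {1}; Box (not p or not r) there: 1:T. ✓
4: successors {4}; Box (not p or not r) there: 4:T. ✓
— 4 worlds.

2 and 4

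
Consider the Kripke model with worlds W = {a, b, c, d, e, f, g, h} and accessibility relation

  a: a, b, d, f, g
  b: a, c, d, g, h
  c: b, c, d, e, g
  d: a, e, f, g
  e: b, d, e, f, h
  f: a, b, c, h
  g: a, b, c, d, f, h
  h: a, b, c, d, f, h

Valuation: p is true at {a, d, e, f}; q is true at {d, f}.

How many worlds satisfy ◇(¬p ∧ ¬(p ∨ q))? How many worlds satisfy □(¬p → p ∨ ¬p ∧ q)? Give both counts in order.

8 and 0

For ◇(¬p ∧ ¬(p ∨ q)):
a: successors {a, b, d, f, g}; ¬p ∧ ¬(p ∨ q) there: a:F, b:T, d:F, f:F, g:T. ✓
b: successors {a, c, d, g, h}; ¬p ∧ ¬(p ∨ q) there: a:F, c:T, d:F, g:T, h:T. ✓
c: successors {b, c, d, e, g}; ¬p ∧ ¬(p ∨ q) there: b:T, c:T, d:F, e:F, g:T. ✓
d: successors {a, e, f, g}; ¬p ∧ ¬(p ∨ q) there: a:F, e:F, f:F, g:T. ✓
e: successors {b, d, e, f, h}; ¬p ∧ ¬(p ∨ q) there: b:T, d:F, e:F, f:F, h:T. ✓
f: successors {a, b, c, h}; ¬p ∧ ¬(p ∨ q) there: a:F, b:T, c:T, h:T. ✓
g: successors {a, b, c, d, f, h}; ¬p ∧ ¬(p ∨ q) there: a:F, b:T, c:T, d:F, f:F, h:T. ✓
h: successors {a, b, c, d, f, h}; ¬p ∧ ¬(p ∨ q) there: a:F, b:T, c:T, d:F, f:F, h:T. ✓
— 8 worlds.
For □(¬p → p ∨ ¬p ∧ q):
a: successors {a, b, d, f, g}; ¬p → p ∨ ¬p ∧ q there: a:T, b:F, d:T, f:T, g:F. ✗
b: successors {a, c, d, g, h}; ¬p → p ∨ ¬p ∧ q there: a:T, c:F, d:T, g:F, h:F. ✗
c: successors {b, c, d, e, g}; ¬p → p ∨ ¬p ∧ q there: b:F, c:F, d:T, e:T, g:F. ✗
d: successors {a, e, f, g}; ¬p → p ∨ ¬p ∧ q there: a:T, e:T, f:T, g:F. ✗
e: successors {b, d, e, f, h}; ¬p → p ∨ ¬p ∧ q there: b:F, d:T, e:T, f:T, h:F. ✗
f: successors {a, b, c, h}; ¬p → p ∨ ¬p ∧ q there: a:T, b:F, c:F, h:F. ✗
g: successors {a, b, c, d, f, h}; ¬p → p ∨ ¬p ∧ q there: a:T, b:F, c:F, d:T, f:T, h:F. ✗
h: successors {a, b, c, d, f, h}; ¬p → p ∨ ¬p ∧ q there: a:T, b:F, c:F, d:T, f:T, h:F. ✗
— 0 worlds.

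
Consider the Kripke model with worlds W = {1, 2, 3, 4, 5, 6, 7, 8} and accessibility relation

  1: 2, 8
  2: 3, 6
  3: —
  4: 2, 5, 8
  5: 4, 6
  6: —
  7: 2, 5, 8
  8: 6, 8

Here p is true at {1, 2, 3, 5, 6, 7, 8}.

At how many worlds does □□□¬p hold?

3

1: successors {2, 8}; □□¬p there: 2:T, 8:F. ✗
2: successors {3, 6}; □□¬p there: 3:T, 6:T. ✓
3: no successors, so □□□¬p holds vacuously. ✓
4: successors {2, 5, 8}; □□¬p there: 2:T, 5:F, 8:F. ✗
5: successors {4, 6}; □□¬p there: 4:F, 6:T. ✗
6: no successors, so □□□¬p holds vacuously. ✓
7: successors {2, 5, 8}; □□¬p there: 2:T, 5:F, 8:F. ✗
8: successors {6, 8}; □□¬p there: 6:T, 8:F. ✗
Satisfying worlds: {2, 3, 6}.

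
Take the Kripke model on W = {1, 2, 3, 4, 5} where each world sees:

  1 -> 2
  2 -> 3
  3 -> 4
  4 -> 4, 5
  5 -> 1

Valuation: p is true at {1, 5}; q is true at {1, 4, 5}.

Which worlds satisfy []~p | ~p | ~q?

{1, 2, 3, 4}

1: []~p is T, ~p | ~q is F. ✓
2: []~p is T, ~p | ~q is T. ✓
3: []~p is T, ~p | ~q is T. ✓
4: []~p is F, ~p | ~q is T. ✓
5: []~p is F, ~p | ~q is F. ✗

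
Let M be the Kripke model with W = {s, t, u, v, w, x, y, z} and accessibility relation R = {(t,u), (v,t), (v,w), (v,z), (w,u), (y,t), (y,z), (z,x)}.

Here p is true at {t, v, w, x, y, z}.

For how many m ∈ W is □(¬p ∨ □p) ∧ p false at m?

s: □(¬p ∨ □p) is T, p is F. ✗
t: □(¬p ∨ □p) is T, p is T. ✓
u: □(¬p ∨ □p) is T, p is F. ✗
v: □(¬p ∨ □p) is F, p is T. ✗
w: □(¬p ∨ □p) is T, p is T. ✓
x: □(¬p ∨ □p) is T, p is T. ✓
y: □(¬p ∨ □p) is F, p is T. ✗
z: □(¬p ∨ □p) is T, p is T. ✓
Satisfying worlds: {t, w, x, z}.
So □(¬p ∨ □p) ∧ p fails at the other 4 worlds.

4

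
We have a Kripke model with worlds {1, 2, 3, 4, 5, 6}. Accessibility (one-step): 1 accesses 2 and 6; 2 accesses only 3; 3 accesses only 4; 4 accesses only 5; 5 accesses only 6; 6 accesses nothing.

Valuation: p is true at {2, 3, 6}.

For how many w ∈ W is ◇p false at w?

1: successors {2, 6}; p there: 2:T, 6:T. ✓
2: successors {3}; p there: 3:T. ✓
3: successors {4}; p there: 4:F. ✗
4: successors {5}; p there: 5:F. ✗
5: successors {6}; p there: 6:T. ✓
6: no successors, so ◇p fails. ✗
Satisfying worlds: {1, 2, 5}.
So ◇p fails at the other 3 worlds.

3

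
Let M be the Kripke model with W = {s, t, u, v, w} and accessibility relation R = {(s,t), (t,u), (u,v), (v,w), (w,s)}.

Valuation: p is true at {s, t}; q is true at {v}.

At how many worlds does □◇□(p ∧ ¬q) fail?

s: successors {t}; ◇□(p ∧ ¬q) there: t:F. ✗
t: successors {u}; ◇□(p ∧ ¬q) there: u:F. ✗
u: successors {v}; ◇□(p ∧ ¬q) there: v:T. ✓
v: successors {w}; ◇□(p ∧ ¬q) there: w:T. ✓
w: successors {s}; ◇□(p ∧ ¬q) there: s:F. ✗
Satisfying worlds: {u, v}.
So □◇□(p ∧ ¬q) fails at the other 3 worlds.

3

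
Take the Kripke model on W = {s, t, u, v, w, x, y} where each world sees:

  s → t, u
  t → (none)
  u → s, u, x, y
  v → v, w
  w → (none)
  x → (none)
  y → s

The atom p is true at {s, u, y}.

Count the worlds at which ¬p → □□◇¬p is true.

6

s: ¬p is F, □□◇¬p is F. ✓
t: ¬p is T, □□◇¬p is T. ✓
u: ¬p is F, □□◇¬p is F. ✓
v: ¬p is T, □□◇¬p is F. ✗
w: ¬p is T, □□◇¬p is T. ✓
x: ¬p is T, □□◇¬p is T. ✓
y: ¬p is F, □□◇¬p is F. ✓
Satisfying worlds: {s, t, u, w, x, y}.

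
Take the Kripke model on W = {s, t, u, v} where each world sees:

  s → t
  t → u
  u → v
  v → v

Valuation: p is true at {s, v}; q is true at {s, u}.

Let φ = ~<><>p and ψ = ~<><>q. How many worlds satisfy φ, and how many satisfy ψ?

For ~<><>p:
s: <><>p is F. ✓
t: <><>p is T. ✗
u: <><>p is T. ✗
v: <><>p is T. ✗
— 1 world.
For ~<><>q:
s: <><>q is T. ✗
t: <><>q is F. ✓
u: <><>q is F. ✓
v: <><>q is F. ✓
— 3 worlds.

1 and 3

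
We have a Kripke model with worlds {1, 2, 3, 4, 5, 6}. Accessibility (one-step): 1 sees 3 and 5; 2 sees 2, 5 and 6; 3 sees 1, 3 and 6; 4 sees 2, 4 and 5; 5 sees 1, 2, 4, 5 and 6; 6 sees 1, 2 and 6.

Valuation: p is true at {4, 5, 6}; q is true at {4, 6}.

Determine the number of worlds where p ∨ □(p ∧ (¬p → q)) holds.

1: p is F, □(p ∧ (¬p → q)) is F. ✗
2: p is F, □(p ∧ (¬p → q)) is F. ✗
3: p is F, □(p ∧ (¬p → q)) is F. ✗
4: p is T, □(p ∧ (¬p → q)) is F. ✓
5: p is T, □(p ∧ (¬p → q)) is F. ✓
6: p is T, □(p ∧ (¬p → q)) is F. ✓
Satisfying worlds: {4, 5, 6}.

3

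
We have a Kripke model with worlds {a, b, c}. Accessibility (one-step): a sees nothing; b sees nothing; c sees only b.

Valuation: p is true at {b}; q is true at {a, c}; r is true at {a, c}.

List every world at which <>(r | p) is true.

{c}

a: no successors, so <>(r | p) fails. ✗
b: no successors, so <>(r | p) fails. ✗
c: successors {b}; r | p there: b:T. ✓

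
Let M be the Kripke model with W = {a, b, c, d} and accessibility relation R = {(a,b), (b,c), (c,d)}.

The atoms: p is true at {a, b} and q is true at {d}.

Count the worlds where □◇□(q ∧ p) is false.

2

a: successors {b}; ◇□(q ∧ p) there: b:F. ✗
b: successors {c}; ◇□(q ∧ p) there: c:T. ✓
c: successors {d}; ◇□(q ∧ p) there: d:F. ✗
d: no successors, so □◇□(q ∧ p) holds vacuously. ✓
Satisfying worlds: {b, d}.
So □◇□(q ∧ p) fails at the other 2 worlds.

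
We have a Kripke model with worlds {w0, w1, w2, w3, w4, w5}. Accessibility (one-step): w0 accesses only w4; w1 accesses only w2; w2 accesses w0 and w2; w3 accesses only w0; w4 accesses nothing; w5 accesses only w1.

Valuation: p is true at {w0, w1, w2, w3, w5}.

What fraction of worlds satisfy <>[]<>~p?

w0: successors {w4}; []<>~p there: w4:T. ✓
w1: successors {w2}; []<>~p there: w2:F. ✗
w2: successors {w0, w2}; []<>~p there: w0:F, w2:F. ✗
w3: successors {w0}; []<>~p there: w0:F. ✗
w4: no successors, so <>[]<>~p fails. ✗
w5: successors {w1}; []<>~p there: w1:F. ✗
That's 1 of 6 worlds, so 1/6.

1/6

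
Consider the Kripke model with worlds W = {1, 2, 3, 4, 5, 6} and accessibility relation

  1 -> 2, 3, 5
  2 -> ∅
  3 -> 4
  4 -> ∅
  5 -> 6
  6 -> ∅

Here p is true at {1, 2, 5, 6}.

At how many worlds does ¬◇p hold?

4

1: ◇p is T. ✗
2: ◇p is F. ✓
3: ◇p is F. ✓
4: ◇p is F. ✓
5: ◇p is T. ✗
6: ◇p is F. ✓
Satisfying worlds: {2, 3, 4, 6}.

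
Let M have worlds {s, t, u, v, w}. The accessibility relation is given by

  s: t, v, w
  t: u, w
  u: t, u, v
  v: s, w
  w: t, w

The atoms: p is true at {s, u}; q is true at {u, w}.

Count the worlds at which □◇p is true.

1

s: successors {t, v, w}; ◇p there: t:T, v:T, w:F. ✗
t: successors {u, w}; ◇p there: u:T, w:F. ✗
u: successors {t, u, v}; ◇p there: t:T, u:T, v:T. ✓
v: successors {s, w}; ◇p there: s:F, w:F. ✗
w: successors {t, w}; ◇p there: t:T, w:F. ✗
Satisfying worlds: {u}.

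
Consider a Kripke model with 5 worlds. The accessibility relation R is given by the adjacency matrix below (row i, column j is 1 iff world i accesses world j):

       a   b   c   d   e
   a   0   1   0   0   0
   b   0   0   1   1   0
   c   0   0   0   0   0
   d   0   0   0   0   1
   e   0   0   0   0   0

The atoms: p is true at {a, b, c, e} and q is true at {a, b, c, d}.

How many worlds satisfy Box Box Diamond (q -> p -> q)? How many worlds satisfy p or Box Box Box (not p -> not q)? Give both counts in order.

3 and 5

For Box Box Diamond (q -> p -> q):
a: successors {b}; Box Diamond (q -> p -> q) there: b:F. ✗
b: successors {c, d}; Box Diamond (q -> p -> q) there: c:T, d:F. ✗
c: no successors, so Box Box Diamond (q -> p -> q) holds vacuously. ✓
d: successors {e}; Box Diamond (q -> p -> q) there: e:T. ✓
e: no successors, so Box Box Diamond (q -> p -> q) holds vacuously. ✓
— 3 worlds.
For p or Box Box Box (not p -> not q):
a: p is T, Box Box Box (not p -> not q) is T. ✓
b: p is T, Box Box Box (not p -> not q) is T. ✓
c: p is T, Box Box Box (not p -> not q) is T. ✓
d: p is F, Box Box Box (not p -> not q) is T. ✓
e: p is T, Box Box Box (not p -> not q) is T. ✓
— 5 worlds.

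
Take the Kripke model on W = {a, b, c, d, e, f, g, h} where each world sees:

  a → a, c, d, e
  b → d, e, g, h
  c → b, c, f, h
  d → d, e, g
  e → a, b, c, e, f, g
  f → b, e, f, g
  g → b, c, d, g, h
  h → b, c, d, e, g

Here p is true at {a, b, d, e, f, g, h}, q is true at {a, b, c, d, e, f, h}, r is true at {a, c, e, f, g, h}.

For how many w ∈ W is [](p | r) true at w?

8

a: successors {a, c, d, e}; p | r there: a:T, c:T, d:T, e:T. ✓
b: successors {d, e, g, h}; p | r there: d:T, e:T, g:T, h:T. ✓
c: successors {b, c, f, h}; p | r there: b:T, c:T, f:T, h:T. ✓
d: successors {d, e, g}; p | r there: d:T, e:T, g:T. ✓
e: successors {a, b, c, e, f, g}; p | r there: a:T, b:T, c:T, e:T, f:T, g:T. ✓
f: successors {b, e, f, g}; p | r there: b:T, e:T, f:T, g:T. ✓
g: successors {b, c, d, g, h}; p | r there: b:T, c:T, d:T, g:T, h:T. ✓
h: successors {b, c, d, e, g}; p | r there: b:T, c:T, d:T, e:T, g:T. ✓
Satisfying worlds: {a, b, c, d, e, f, g, h}.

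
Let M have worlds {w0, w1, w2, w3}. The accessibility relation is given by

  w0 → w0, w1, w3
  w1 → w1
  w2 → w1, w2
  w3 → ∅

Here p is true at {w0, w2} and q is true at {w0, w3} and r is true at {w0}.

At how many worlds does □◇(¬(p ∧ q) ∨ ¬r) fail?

1

w0: successors {w0, w1, w3}; ◇(¬(p ∧ q) ∨ ¬r) there: w0:T, w1:T, w3:F. ✗
w1: successors {w1}; ◇(¬(p ∧ q) ∨ ¬r) there: w1:T. ✓
w2: successors {w1, w2}; ◇(¬(p ∧ q) ∨ ¬r) there: w1:T, w2:T. ✓
w3: no successors, so □◇(¬(p ∧ q) ∨ ¬r) holds vacuously. ✓
Satisfying worlds: {w1, w2, w3}.
So □◇(¬(p ∧ q) ∨ ¬r) fails at the other 1 world.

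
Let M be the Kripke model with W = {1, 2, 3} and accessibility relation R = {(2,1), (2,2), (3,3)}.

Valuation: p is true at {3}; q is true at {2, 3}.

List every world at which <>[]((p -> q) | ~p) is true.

1: no successors, so <>[]((p -> q) | ~p) fails. ✗
2: successors {1, 2}; []((p -> q) | ~p) there: 1:T, 2:T. ✓
3: successors {3}; []((p -> q) | ~p) there: 3:T. ✓

{2, 3}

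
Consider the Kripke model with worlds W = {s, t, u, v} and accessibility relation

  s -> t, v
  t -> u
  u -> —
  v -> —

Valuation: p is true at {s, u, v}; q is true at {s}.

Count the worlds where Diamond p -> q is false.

s: Diamond p is T, q is T. ✓
t: Diamond p is T, q is F. ✗
u: Diamond p is F, q is F. ✓
v: Diamond p is F, q is F. ✓
Satisfying worlds: {s, u, v}.
So Diamond p -> q fails at the other 1 world.

1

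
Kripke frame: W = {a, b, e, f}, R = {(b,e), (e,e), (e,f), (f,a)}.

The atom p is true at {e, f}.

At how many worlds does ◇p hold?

2

a: no successors, so ◇p fails. ✗
b: successors {e}; p there: e:T. ✓
e: successors {e, f}; p there: e:T, f:T. ✓
f: successors {a}; p there: a:F. ✗
Satisfying worlds: {b, e}.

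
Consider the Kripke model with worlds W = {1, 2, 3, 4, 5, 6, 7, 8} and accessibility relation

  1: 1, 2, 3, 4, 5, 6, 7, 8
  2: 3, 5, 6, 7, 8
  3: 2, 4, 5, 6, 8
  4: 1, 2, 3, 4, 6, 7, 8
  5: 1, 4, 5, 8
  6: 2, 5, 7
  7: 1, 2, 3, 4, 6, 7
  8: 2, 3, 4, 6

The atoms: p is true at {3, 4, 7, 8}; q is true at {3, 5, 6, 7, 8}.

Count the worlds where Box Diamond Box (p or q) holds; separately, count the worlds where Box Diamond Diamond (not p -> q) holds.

For Box Diamond Box (p or q):
1: successors {1, 2, 3, 4, 5, 6, 7, 8}; Diamond Box (p or q) there: 1:T, 2:F, 3:T, 4:T, 5:F, 6:T, 7:T, 8:T. ✗
2: successors {3, 5, 6, 7, 8}; Diamond Box (p or q) there: 3:T, 5:F, 6:T, 7:T, 8:T. ✗
3: successors {2, 4, 5, 6, 8}; Diamond Box (p or q) there: 2:F, 4:T, 5:F, 6:T, 8:T. ✗
4: successors {1, 2, 3, 4, 6, 7, 8}; Diamond Box (p or q) there: 1:T, 2:F, 3:T, 4:T, 6:T, 7:T, 8:T. ✗
5: successors {1, 4, 5, 8}; Diamond Box (p or q) there: 1:T, 4:T, 5:F, 8:T. ✗
6: successors {2, 5, 7}; Diamond Box (p or q) there: 2:F, 5:F, 7:T. ✗
7: successors {1, 2, 3, 4, 6, 7}; Diamond Box (p or q) there: 1:T, 2:F, 3:T, 4:T, 6:T, 7:T. ✗
8: successors {2, 3, 4, 6}; Diamond Box (p or q) there: 2:F, 3:T, 4:T, 6:T. ✗
— 0 worlds.
For Box Diamond Diamond (not p -> q):
1: successors {1, 2, 3, 4, 5, 6, 7, 8}; Diamond Diamond (not p -> q) there: 1:T, 2:T, 3:T, 4:T, 5:T, 6:T, 7:T, 8:T. ✓
2: successors {3, 5, 6, 7, 8}; Diamond Diamond (not p -> q) there: 3:T, 5:T, 6:T, 7:T, 8:T. ✓
3: successors {2, 4, 5, 6, 8}; Diamond Diamond (not p -> q) there: 2:T, 4:T, 5:T, 6:T, 8:T. ✓
4: successors {1, 2, 3, 4, 6, 7, 8}; Diamond Diamond (not p -> q) there: 1:T, 2:T, 3:T, 4:T, 6:T, 7:T, 8:T. ✓
5: successors {1, 4, 5, 8}; Diamond Diamond (not p -> q) there: 1:T, 4:T, 5:T, 8:T. ✓
6: successors {2, 5, 7}; Diamond Diamond (not p -> q) there: 2:T, 5:T, 7:T. ✓
7: successors {1, 2, 3, 4, 6, 7}; Diamond Diamond (not p -> q) there: 1:T, 2:T, 3:T, 4:T, 6:T, 7:T. ✓
8: successors {2, 3, 4, 6}; Diamond Diamond (not p -> q) there: 2:T, 3:T, 4:T, 6:T. ✓
— 8 worlds.

0 and 8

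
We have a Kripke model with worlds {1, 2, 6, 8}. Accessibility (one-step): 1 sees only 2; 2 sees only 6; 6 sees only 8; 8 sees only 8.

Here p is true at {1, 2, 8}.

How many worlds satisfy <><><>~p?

0

1: successors {2}; <><>~p there: 2:F. ✗
2: successors {6}; <><>~p there: 6:F. ✗
6: successors {8}; <><>~p there: 8:F. ✗
8: successors {8}; <><>~p there: 8:F. ✗
Satisfying worlds: ∅.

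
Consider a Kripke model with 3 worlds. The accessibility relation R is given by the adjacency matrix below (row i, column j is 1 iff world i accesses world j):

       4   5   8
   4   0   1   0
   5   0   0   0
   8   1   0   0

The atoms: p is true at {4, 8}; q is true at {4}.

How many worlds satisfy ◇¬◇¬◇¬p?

4: successors {5}; ¬◇¬◇¬p there: 5:T. ✓
5: no successors, so ◇¬◇¬◇¬p fails. ✗
8: successors {4}; ¬◇¬◇¬p there: 4:F. ✗
Satisfying worlds: {4}.

1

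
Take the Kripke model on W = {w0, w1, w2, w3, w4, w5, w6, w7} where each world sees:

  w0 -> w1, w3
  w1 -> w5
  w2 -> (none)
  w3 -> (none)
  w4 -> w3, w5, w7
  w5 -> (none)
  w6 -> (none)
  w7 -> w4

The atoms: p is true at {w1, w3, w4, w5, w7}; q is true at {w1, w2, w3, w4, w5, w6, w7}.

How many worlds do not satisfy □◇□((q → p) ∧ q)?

w0: successors {w1, w3}; ◇□((q → p) ∧ q) there: w1:T, w3:F. ✗
w1: successors {w5}; ◇□((q → p) ∧ q) there: w5:F. ✗
w2: no successors, so □◇□((q → p) ∧ q) holds vacuously. ✓
w3: no successors, so □◇□((q → p) ∧ q) holds vacuously. ✓
w4: successors {w3, w5, w7}; ◇□((q → p) ∧ q) there: w3:F, w5:F, w7:T. ✗
w5: no successors, so □◇□((q → p) ∧ q) holds vacuously. ✓
w6: no successors, so □◇□((q → p) ∧ q) holds vacuously. ✓
w7: successors {w4}; ◇□((q → p) ∧ q) there: w4:T. ✓
Satisfying worlds: {w2, w3, w5, w6, w7}.
So □◇□((q → p) ∧ q) fails at the other 3 worlds.

3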